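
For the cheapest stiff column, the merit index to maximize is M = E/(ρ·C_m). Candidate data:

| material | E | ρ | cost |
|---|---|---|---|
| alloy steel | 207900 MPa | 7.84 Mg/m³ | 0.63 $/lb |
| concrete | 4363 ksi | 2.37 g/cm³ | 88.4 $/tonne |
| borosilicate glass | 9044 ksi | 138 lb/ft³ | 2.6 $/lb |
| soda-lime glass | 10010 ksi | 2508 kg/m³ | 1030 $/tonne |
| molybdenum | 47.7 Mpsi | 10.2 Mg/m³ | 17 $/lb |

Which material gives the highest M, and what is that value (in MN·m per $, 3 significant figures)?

concrete, M = 144 MN·m per $

Convert each candidate to consistent units, then evaluate M:
  alloy steel: E = 207.9 GPa, ρ = 7840 kg/m³, cost = 1.389 $/kg
  concrete: E = 30.08 GPa, ρ = 2370 kg/m³, cost = 0.08840 $/kg
  borosilicate glass: E = 62.36 GPa, ρ = 2211 kg/m³, cost = 5.732 $/kg
  soda-lime glass: E = 69.02 GPa, ρ = 2508 kg/m³, cost = 1.030 $/kg
  molybdenum: E = 328.9 GPa, ρ = 10200 kg/m³, cost = 37.48 $/kg
  concrete: M = 144 MN·m per $
  soda-lime glass: M = 26.7 MN·m per $
  alloy steel: M = 19.1 MN·m per $
  borosilicate glass: M = 4.92 MN·m per $
  molybdenum: M = 0.860 MN·m per $
Highest index: concrete.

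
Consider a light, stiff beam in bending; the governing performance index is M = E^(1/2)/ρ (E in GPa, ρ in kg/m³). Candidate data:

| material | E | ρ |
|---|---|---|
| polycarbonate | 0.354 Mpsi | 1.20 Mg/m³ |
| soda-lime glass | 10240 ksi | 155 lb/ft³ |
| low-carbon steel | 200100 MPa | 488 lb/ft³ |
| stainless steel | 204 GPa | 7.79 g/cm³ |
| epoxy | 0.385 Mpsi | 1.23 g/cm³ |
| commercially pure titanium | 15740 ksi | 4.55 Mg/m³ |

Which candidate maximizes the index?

In SI units:
  polycarbonate: E = 2.441 GPa, ρ = 1200 kg/m³
  soda-lime glass: E = 70.60 GPa, ρ = 2483 kg/m³
  low-carbon steel: E = 200.1 GPa, ρ = 7817 kg/m³
  stainless steel: E = 204.0 GPa, ρ = 7790 kg/m³
  epoxy: E = 2.654 GPa, ρ = 1230 kg/m³
  commercially pure titanium: E = 108.5 GPa, ρ = 4550 kg/m³
  soda-lime glass: M = 3.38×10⁻³
  commercially pure titanium: M = 2.29×10⁻³
  stainless steel: M = 1.83×10⁻³
  low-carbon steel: M = 1.81×10⁻³
  epoxy: M = 1.32×10⁻³
  polycarbonate: M = 1.30×10⁻³
Soda-lime glass ranks first.

soda-lime glass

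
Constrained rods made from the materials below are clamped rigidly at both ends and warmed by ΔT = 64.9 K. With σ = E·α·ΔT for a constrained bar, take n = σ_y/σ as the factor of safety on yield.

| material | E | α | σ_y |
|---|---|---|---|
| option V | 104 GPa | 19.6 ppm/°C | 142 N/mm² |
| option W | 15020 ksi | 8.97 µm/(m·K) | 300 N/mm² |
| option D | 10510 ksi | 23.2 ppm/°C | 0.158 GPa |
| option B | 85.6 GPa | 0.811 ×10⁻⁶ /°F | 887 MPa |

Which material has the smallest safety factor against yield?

With everything in SI (GPa, ×10⁻⁶/K, MPa):
  option V: E = 104.0, α = 19.6, σ_y = 142.0 → σ = 132 MPa, n = 1.07
  option W: E = 103.6, α = 8.97, σ_y = 300.0 → σ = 60.3 MPa, n = 4.98
  option D: E = 72.46, α = 23.2, σ_y = 158.0 → σ = 109 MPa, n = 1.45
  option B: E = 85.60, α = 1.46, σ_y = 887.0 → σ = 8.11 MPa, n = 109
The minimum is option V at n = 1.07.

option V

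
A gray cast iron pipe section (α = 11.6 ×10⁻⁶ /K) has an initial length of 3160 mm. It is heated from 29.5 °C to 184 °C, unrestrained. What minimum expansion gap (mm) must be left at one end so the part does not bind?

5.66 mm

ΔT = 184 − 29.5 = 154.5 K.
ΔL = α·L₀·ΔT = 11.6×10⁻⁶ × 3160 mm × 154.5 K = 5.66 mm.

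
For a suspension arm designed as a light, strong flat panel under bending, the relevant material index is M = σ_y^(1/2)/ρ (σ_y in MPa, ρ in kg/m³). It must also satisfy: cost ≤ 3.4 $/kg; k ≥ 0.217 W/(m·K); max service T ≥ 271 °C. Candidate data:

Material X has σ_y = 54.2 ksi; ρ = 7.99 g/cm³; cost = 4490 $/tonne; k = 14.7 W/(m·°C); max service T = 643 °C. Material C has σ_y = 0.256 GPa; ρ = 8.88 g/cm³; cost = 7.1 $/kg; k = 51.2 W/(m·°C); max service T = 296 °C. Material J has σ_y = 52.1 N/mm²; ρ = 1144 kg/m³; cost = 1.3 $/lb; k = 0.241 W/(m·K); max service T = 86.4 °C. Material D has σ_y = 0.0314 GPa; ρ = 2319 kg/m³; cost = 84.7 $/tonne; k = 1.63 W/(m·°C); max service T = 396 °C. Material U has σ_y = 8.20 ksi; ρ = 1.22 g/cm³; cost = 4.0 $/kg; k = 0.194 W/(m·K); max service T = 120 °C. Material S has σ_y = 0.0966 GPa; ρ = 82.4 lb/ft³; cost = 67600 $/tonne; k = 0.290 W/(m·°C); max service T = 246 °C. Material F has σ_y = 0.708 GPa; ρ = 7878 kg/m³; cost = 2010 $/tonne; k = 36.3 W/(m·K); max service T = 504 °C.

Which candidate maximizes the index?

Screen on constraints: cost ≤ 3.4 $/kg; k ≥ 0.217 W/(m·K); max service T ≥ 271 °C. Survivors: material D, material F.
After converting to SI:
  material D: σ_y = 31.40 MPa, ρ = 2319 kg/m³
  material F: σ_y = 708.0 MPa, ρ = 7878 kg/m³
  material F: M = 3.38×10⁻³
  material D: M = 2.42×10⁻³
Material F has the largest M.

material F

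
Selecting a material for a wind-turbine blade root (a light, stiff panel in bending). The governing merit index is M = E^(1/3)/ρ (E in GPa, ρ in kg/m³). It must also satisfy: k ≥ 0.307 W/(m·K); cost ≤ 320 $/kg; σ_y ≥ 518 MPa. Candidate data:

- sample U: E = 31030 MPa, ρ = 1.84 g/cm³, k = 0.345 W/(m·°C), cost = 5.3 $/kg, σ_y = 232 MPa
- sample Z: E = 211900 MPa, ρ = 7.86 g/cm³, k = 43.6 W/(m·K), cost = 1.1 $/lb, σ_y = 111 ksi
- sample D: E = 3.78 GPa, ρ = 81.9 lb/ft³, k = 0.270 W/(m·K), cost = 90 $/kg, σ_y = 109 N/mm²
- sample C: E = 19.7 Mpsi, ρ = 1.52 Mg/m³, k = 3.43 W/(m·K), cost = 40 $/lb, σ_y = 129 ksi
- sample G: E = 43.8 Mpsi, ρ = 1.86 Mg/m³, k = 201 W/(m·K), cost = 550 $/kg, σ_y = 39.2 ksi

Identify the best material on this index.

Screen on constraints: k ≥ 0.307 W/(m·K); cost ≤ 320 $/kg; σ_y ≥ 518 MPa. Survivors: sample Z, sample C.
Convert each candidate to consistent units, then evaluate M:
  sample Z: E = 211.9 GPa, ρ = 7860 kg/m³
  sample C: E = 135.8 GPa, ρ = 1520 kg/m³
  sample C: M = 3.38×10⁻³
  sample Z: M = 0.758×10⁻³
Sample C ranks first.

sample C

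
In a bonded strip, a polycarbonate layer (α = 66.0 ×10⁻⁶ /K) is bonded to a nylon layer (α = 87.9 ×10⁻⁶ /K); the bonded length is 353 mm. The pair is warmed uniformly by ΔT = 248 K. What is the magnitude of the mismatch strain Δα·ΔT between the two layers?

5.43×10⁻³

Δα = |66.0 − 87.9|×10⁻⁶/K = 21.9×10⁻⁶/K.
Mismatch strain = Δα·ΔT = 21.9×10⁻⁶ × 248.0 = 5.43×10⁻³.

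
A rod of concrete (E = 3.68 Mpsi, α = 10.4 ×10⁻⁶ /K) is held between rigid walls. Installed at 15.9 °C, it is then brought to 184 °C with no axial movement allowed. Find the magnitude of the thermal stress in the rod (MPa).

44.4 MPa

E = 3.68 Mpsi = 25.37 GPa.
ΔT = 168.1 K. Constrained thermal stress σ = E·α·ΔT = 25.37×10³ MPa × 10.4×10⁻⁶ × 168.1 = 44.4 MPa (compressive).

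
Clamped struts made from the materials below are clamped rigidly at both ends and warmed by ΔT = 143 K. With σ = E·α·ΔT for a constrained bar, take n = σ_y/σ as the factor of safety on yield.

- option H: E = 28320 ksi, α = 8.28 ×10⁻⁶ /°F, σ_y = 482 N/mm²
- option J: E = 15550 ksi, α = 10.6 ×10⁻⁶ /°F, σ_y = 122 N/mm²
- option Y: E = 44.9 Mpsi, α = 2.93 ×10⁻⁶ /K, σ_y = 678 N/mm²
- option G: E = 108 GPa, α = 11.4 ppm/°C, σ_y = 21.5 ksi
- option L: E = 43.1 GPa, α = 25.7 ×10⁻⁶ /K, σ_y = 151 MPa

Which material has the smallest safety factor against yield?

option J

Converting E to GPa, α to ×10⁻⁶/K, σ_y to MPa, then σ and n for each:
  option H: E = 195.3, α = 14.9, σ_y = 482.0 → σ = 416 MPa, n = 1.16
  option J: E = 107.2, α = 19.1, σ_y = 122.0 → σ = 293 MPa, n = 0.417
  option Y: E = 309.6, α = 2.93, σ_y = 678.0 → σ = 130 MPa, n = 5.23
  option G: E = 108.0, α = 11.4, σ_y = 148.2 → σ = 176 MPa, n = 0.842
  option L: E = 43.10, α = 25.7, σ_y = 151.0 → σ = 158 MPa, n = 0.953
Option J has the lowest safety factor, n = 0.417.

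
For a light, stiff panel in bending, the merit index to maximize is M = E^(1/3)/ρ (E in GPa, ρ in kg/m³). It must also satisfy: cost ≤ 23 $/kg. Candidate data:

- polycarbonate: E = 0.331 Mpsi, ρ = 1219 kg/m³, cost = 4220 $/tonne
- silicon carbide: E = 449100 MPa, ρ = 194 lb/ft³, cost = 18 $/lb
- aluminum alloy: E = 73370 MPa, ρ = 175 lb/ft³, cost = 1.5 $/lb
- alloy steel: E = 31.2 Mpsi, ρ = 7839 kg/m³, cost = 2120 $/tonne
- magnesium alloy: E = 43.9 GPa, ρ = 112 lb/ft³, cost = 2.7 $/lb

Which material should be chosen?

Screen on constraints: cost ≤ 23 $/kg. Survivors: polycarbonate, aluminum alloy, alloy steel, magnesium alloy.
After converting to SI:
  polycarbonate: E = 2.282 GPa, ρ = 1219 kg/m³
  aluminum alloy: E = 73.37 GPa, ρ = 2803 kg/m³
  alloy steel: E = 215.1 GPa, ρ = 7839 kg/m³
  magnesium alloy: E = 43.90 GPa, ρ = 1794 kg/m³
  magnesium alloy: M = 1.97×10⁻³
  aluminum alloy: M = 1.49×10⁻³
  polycarbonate: M = 1.08×10⁻³
  alloy steel: M = 0.764×10⁻³
Highest index: magnesium alloy.

magnesium alloy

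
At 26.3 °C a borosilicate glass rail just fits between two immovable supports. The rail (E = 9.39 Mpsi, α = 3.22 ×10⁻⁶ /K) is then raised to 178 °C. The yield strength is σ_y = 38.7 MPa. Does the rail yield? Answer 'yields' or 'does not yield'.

does not yield

E = 9.39 Mpsi = 64.74 GPa.
ΔT = 151.7 K. Constrained thermal stress σ = E·α·ΔT = 64.74×10³ MPa × 3.22×10⁻⁶ × 151.7 = 31.6 MPa (compressive).
Compare to σ_y = 38.7 MPa: σ < σ_y, so it does not yield.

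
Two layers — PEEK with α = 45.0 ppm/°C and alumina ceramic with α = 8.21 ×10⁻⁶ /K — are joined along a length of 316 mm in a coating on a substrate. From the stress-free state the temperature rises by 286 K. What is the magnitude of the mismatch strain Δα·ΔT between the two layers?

0.0105

Δα = |45.0 − 8.21|×10⁻⁶/K = 36.8×10⁻⁶/K.
Mismatch strain = Δα·ΔT = 36.8×10⁻⁶ × 286.0 = 0.0105.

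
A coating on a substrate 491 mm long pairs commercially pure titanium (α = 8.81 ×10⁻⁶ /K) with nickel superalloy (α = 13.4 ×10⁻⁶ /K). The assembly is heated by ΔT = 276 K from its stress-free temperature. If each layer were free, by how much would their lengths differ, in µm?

Δα = |8.81 − 13.4|×10⁻⁶/K = 4.59×10⁻⁶/K.
ΔL_mismatch = Δα·L·ΔT = 4.59×10⁻⁶ × 491.0 mm × 276.0 K = 622 µm.

622 µm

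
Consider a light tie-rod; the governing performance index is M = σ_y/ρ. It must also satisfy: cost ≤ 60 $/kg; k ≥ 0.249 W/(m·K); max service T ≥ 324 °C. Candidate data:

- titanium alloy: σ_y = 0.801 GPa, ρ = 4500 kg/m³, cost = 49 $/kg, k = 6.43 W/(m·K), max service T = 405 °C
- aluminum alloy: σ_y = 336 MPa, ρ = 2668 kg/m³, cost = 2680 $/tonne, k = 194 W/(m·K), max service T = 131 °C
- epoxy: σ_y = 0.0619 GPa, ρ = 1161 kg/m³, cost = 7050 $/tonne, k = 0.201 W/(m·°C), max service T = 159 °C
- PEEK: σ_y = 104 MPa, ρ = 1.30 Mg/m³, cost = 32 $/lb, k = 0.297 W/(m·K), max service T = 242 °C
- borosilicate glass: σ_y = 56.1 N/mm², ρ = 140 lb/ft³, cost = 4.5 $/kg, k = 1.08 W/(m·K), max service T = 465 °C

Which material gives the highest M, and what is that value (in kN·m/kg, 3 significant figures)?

titanium alloy, M = 178 kN·m/kg

Screen on constraints: cost ≤ 60 $/kg; k ≥ 0.249 W/(m·K); max service T ≥ 324 °C. Survivors: titanium alloy, borosilicate glass.
Normalizing units and computing the index:
  titanium alloy: σ_y = 801.0 MPa, ρ = 4500 kg/m³
  borosilicate glass: σ_y = 56.10 MPa, ρ = 2243 kg/m³
  titanium alloy: M = 178 kN·m/kg
  borosilicate glass: M = 25.0 kN·m/kg
The maximum is for titanium alloy.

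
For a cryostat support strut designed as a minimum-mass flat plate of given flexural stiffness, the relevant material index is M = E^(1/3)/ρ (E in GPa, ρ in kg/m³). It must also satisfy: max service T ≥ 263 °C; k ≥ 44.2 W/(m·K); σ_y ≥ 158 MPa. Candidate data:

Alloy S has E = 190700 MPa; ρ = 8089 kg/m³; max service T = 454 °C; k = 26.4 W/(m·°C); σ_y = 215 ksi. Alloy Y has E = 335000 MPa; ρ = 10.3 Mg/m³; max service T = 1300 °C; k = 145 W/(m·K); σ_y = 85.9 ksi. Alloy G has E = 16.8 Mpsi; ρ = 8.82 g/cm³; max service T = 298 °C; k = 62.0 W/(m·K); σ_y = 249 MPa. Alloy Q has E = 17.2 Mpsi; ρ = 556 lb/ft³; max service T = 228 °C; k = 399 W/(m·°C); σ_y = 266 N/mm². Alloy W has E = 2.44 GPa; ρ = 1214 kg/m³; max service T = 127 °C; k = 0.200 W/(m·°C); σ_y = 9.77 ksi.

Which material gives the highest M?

Screen on constraints: max service T ≥ 263 °C; k ≥ 44.2 W/(m·K); σ_y ≥ 158 MPa. Survivors: alloy Y, alloy G.
Putting every candidate on a common basis:
  alloy Y: E = 335.0 GPa, ρ = 10300 kg/m³
  alloy G: E = 115.8 GPa, ρ = 8820 kg/m³
  alloy Y: M = 0.674×10⁻³
  alloy G: M = 0.553×10⁻³
Alloy Y has the largest M.

alloy Y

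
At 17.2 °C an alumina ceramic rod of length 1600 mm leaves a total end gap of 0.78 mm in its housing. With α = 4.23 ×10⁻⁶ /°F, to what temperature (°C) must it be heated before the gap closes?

81.2 °C

α = 4.23×10⁻⁶/°F × 9/5 = 7.61×10⁻⁶/K.
α·L₀·ΔT = 0.78 mm ⇒ ΔT = 0.78 / (7.61×10⁻⁶ × 1600.0) = 64.03 K.
T = 17.2 + 64.03 = 81.23 °C.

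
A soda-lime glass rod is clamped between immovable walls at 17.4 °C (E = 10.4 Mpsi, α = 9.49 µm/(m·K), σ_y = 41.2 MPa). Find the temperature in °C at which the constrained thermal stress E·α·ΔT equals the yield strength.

E = 10.4 Mpsi = 71.71 GPa.
E·α·ΔT = 41.20 MPa ⇒ ΔT = 41.20 / (71.71×10³ × 9.49×10⁻⁶) = 60.55 K.
T = 17.4 + 60.55 = 77.95 °C.

77.9 °C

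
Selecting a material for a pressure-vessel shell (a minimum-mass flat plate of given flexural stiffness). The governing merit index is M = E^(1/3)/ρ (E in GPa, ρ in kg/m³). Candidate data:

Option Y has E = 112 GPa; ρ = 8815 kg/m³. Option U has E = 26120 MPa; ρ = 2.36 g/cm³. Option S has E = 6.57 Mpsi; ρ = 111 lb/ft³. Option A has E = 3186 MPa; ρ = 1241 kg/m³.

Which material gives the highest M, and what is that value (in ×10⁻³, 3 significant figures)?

option S, M = 2.00×10⁻³

After converting to SI:
  option Y: E = 112.0 GPa, ρ = 8815 kg/m³
  option U: E = 26.12 GPa, ρ = 2360 kg/m³
  option S: E = 45.30 GPa, ρ = 1778 kg/m³
  option A: E = 3.186 GPa, ρ = 1241 kg/m³
  option S: M = 2.00×10⁻³
  option U: M = 1.26×10⁻³
  option A: M = 1.19×10⁻³
  option Y: M = 0.547×10⁻³
The maximum is for option S.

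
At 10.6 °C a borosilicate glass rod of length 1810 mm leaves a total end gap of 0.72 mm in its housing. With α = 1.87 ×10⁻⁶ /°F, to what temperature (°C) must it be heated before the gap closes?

α = 1.87×10⁻⁶/°F × 9/5 = 3.37×10⁻⁶/K.
α·L₀·ΔT = 0.72 mm ⇒ ΔT = 0.72 / (3.37×10⁻⁶ × 1810.0) = 118.2 K.
T = 10.6 + 118.2 = 128.8 °C.

129 °C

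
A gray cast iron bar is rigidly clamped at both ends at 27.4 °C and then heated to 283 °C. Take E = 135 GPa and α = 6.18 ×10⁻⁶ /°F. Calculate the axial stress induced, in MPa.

384 MPa

α = 6.18×10⁻⁶/°F × 9/5 = 11.1×10⁻⁶/K.
ΔT = 255.6 K. Constrained thermal stress σ = E·α·ΔT = 135.0×10³ MPa × 11.1×10⁻⁶ × 255.6 = 384 MPa (compressive).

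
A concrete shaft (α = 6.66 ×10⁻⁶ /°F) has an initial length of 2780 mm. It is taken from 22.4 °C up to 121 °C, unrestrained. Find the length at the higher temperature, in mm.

Convert α: 6.66×10⁻⁶/°F × (9/5) = 12.0×10⁻⁶/K.
ΔT = 121 − 22.4 = 98.60 K.
ΔL = α·L₀·ΔT = 12.0×10⁻⁶ × 2780 mm × 98.60 K = 3.29 mm.
L = L₀ + ΔL = 2780 + 3.29 = 2783.3 mm.

2783.3 mm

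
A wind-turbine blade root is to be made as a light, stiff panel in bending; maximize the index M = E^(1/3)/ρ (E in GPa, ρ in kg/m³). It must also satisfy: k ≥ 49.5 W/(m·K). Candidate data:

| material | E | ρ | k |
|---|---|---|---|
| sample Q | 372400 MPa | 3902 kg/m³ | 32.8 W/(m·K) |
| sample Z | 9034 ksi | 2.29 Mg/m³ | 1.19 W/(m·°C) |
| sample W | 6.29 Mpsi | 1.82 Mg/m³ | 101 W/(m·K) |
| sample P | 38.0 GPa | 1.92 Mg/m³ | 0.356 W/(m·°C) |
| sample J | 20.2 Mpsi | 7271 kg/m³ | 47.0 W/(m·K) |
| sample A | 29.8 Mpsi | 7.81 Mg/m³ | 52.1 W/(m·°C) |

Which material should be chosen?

Screen on constraints: k ≥ 49.5 W/(m·K). Survivors: sample W, sample A.
Normalizing units and computing the index:
  sample W: E = 43.37 GPa, ρ = 1820 kg/m³
  sample A: E = 205.5 GPa, ρ = 7810 kg/m³
  sample W: M = 1.93×10⁻³
  sample A: M = 0.756×10⁻³
Sample W ranks first.

sample W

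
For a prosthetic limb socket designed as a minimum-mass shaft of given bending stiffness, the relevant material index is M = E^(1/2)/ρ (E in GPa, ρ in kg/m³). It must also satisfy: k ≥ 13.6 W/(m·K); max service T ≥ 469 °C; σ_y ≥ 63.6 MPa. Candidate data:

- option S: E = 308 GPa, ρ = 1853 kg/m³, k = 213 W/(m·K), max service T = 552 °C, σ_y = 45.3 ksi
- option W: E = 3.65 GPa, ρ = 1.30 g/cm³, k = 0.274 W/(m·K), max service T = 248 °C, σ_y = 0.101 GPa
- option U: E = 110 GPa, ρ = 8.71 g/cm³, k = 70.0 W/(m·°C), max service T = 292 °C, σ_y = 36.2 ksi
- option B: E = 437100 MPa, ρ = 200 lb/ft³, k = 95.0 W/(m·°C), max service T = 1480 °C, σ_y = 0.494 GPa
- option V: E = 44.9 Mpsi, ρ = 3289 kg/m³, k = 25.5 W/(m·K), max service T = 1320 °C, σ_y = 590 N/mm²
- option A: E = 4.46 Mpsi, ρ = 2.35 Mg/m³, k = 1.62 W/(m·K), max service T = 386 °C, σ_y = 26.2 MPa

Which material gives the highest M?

option S

Screen on constraints: k ≥ 13.6 W/(m·K); max service T ≥ 469 °C; σ_y ≥ 63.6 MPa. Survivors: option S, option B, option V.
Putting every candidate on a common basis:
  option S: E = 308.0 GPa, ρ = 1853 kg/m³
  option B: E = 437.1 GPa, ρ = 3204 kg/m³
  option V: E = 309.6 GPa, ρ = 3289 kg/m³
  option S: M = 9.47×10⁻³
  option B: M = 6.53×10⁻³
  option V: M = 5.35×10⁻³
Highest index: option S.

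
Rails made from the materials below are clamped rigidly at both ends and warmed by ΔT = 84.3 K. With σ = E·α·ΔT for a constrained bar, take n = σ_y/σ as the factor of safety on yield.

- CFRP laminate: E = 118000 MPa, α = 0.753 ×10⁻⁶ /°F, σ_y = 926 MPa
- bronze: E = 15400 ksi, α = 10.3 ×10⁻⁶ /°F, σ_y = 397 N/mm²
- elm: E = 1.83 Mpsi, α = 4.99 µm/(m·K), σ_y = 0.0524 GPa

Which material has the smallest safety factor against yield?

bronze

With everything in SI (GPa, ×10⁻⁶/K, MPa):
  CFRP laminate: E = 118.0, α = 1.36, σ_y = 926.0 → σ = 13.5 MPa, n = 68.7
  bronze: E = 106.2, α = 18.5, σ_y = 397.0 → σ = 166 MPa, n = 2.39
  elm: E = 12.62, α = 4.99, σ_y = 52.40 → σ = 5.31 MPa, n = 9.87
Bronze has the lowest safety factor, n = 2.39.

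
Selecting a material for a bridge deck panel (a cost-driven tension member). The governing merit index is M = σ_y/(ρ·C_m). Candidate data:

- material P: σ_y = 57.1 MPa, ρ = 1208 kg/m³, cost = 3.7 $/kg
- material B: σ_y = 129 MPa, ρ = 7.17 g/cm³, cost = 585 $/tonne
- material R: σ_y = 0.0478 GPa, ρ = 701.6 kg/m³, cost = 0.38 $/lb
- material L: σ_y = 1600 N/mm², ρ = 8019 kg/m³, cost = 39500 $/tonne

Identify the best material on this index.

Putting every candidate on a common basis:
  material P: σ_y = 57.10 MPa, ρ = 1208 kg/m³, cost = 3.700 $/kg
  material B: σ_y = 129.0 MPa, ρ = 7170 kg/m³, cost = 0.5850 $/kg
  material R: σ_y = 47.80 MPa, ρ = 701.6 kg/m³, cost = 0.8377 $/kg
  material L: σ_y = 1600 MPa, ρ = 8019 kg/m³, cost = 39.50 $/kg
  material R: M = 81.3 kN·m per $
  material B: M = 30.8 kN·m per $
  material P: M = 12.8 kN·m per $
  material L: M = 5.05 kN·m per $
Material R ranks first.

material R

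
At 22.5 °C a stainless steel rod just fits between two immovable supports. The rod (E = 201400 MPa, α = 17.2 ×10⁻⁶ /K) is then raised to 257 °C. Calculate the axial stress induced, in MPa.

812 MPa

E = 201400 MPa = 201.4 GPa.
ΔT = 234.5 K. Constrained thermal stress σ = E·α·ΔT = 201.4×10³ MPa × 17.2×10⁻⁶ × 234.5 = 812 MPa (compressive).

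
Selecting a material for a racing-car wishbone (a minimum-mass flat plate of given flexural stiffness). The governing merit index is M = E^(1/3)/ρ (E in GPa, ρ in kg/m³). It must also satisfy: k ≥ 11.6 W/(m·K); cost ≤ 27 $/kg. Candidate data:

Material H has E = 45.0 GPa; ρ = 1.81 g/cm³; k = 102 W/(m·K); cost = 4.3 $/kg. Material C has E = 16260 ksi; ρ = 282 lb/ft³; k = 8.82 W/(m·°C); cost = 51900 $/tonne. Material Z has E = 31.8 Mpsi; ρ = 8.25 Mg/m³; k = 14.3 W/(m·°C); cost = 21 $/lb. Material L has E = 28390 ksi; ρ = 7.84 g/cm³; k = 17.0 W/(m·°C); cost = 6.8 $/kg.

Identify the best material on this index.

material H

Screen on constraints: k ≥ 11.6 W/(m·K); cost ≤ 27 $/kg. Survivors: material H, material L.
In SI units:
  material H: E = 45.00 GPa, ρ = 1810 kg/m³
  material L: E = 195.7 GPa, ρ = 7840 kg/m³
  material H: M = 1.97×10⁻³
  material L: M = 0.741×10⁻³
Material H has the largest M.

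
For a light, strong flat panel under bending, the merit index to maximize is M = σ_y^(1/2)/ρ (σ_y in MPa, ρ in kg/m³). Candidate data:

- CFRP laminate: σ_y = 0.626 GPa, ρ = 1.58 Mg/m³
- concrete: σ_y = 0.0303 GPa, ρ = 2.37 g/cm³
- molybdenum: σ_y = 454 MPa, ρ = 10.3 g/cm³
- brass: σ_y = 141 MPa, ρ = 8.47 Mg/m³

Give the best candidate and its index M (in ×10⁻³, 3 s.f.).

CFRP laminate, M = 15.8×10⁻³

Normalizing units and computing the index:
  CFRP laminate: σ_y = 626.0 MPa, ρ = 1580 kg/m³
  concrete: σ_y = 30.30 MPa, ρ = 2370 kg/m³
  molybdenum: σ_y = 454.0 MPa, ρ = 10300 kg/m³
  brass: σ_y = 141.0 MPa, ρ = 8470 kg/m³
  CFRP laminate: M = 15.8×10⁻³
  concrete: M = 2.32×10⁻³
  molybdenum: M = 2.07×10⁻³
  brass: M = 1.40×10⁻³
CFRP laminate has the largest M.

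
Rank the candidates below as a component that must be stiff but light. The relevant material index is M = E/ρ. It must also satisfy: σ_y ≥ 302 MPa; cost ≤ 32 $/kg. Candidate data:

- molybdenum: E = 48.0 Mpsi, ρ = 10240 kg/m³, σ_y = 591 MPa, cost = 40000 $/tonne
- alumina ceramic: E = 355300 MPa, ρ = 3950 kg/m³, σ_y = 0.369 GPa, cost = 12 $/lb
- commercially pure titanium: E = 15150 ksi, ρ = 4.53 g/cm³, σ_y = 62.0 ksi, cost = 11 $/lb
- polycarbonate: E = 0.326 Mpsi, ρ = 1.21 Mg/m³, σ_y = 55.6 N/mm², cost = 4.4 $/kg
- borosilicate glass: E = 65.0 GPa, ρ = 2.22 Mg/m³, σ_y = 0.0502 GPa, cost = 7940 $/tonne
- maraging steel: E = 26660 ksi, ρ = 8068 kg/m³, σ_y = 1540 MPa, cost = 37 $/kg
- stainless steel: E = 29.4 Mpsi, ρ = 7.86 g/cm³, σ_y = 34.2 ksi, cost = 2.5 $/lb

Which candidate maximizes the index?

Screen on constraints: σ_y ≥ 302 MPa; cost ≤ 32 $/kg. Survivors: alumina ceramic, commercially pure titanium.
After converting to SI:
  alumina ceramic: E = 355.3 GPa, ρ = 3950 kg/m³
  commercially pure titanium: E = 104.5 GPa, ρ = 4530 kg/m³
  alumina ceramic: M = 89.9 MN·m/kg
  commercially pure titanium: M = 23.1 MN·m/kg
Alumina ceramic has the largest M.

alumina ceramic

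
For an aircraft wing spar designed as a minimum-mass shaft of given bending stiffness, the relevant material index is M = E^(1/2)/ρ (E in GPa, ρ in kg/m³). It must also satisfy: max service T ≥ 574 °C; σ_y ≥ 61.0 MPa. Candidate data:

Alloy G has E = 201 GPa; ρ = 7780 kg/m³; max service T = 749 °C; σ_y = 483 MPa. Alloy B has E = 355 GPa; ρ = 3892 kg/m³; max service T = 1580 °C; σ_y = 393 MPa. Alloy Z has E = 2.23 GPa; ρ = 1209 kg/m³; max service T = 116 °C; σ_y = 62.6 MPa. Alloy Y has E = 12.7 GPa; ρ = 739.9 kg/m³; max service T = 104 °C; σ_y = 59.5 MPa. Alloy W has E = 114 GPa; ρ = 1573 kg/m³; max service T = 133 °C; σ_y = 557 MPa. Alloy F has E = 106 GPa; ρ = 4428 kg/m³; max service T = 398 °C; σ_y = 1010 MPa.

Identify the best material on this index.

Screen on constraints: max service T ≥ 574 °C; σ_y ≥ 61.0 MPa. Survivors: alloy G, alloy B.
Computing M directly (units already consistent):
  alloy B: M = 4.84×10⁻³
  alloy G: M = 1.82×10⁻³
Highest index: alloy B.

alloy B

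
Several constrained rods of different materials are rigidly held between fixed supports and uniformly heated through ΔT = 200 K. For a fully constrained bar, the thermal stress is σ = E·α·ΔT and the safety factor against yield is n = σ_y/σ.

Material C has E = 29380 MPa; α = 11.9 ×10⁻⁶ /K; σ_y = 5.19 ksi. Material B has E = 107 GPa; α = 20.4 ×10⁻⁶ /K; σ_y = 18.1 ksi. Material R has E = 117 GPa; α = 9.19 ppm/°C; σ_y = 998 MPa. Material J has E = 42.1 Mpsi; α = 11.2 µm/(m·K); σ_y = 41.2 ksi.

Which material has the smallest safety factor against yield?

Converting E to GPa, α to ×10⁻⁶/K, σ_y to MPa, then σ and n for each:
  material C: E = 29.38, α = 11.9, σ_y = 35.78 → σ = 69.9 MPa, n = 0.512
  material B: E = 107.0, α = 20.4, σ_y = 124.8 → σ = 437 MPa, n = 0.286
  material R: E = 117.0, α = 9.19, σ_y = 998.0 → σ = 215 MPa, n = 4.64
  material J: E = 290.3, α = 11.2, σ_y = 284.1 → σ = 650 MPa, n = 0.437
The minimum is material B at n = 0.286.

material B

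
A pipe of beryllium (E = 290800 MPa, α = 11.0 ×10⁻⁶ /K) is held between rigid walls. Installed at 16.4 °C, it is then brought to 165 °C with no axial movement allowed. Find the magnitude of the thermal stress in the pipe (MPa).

E = 290800 MPa = 290.8 GPa.
ΔT = 148.6 K. Constrained thermal stress σ = E·α·ΔT = 290.8×10³ MPa × 11.0×10⁻⁶ × 148.6 = 475 MPa (compressive).

475 MPa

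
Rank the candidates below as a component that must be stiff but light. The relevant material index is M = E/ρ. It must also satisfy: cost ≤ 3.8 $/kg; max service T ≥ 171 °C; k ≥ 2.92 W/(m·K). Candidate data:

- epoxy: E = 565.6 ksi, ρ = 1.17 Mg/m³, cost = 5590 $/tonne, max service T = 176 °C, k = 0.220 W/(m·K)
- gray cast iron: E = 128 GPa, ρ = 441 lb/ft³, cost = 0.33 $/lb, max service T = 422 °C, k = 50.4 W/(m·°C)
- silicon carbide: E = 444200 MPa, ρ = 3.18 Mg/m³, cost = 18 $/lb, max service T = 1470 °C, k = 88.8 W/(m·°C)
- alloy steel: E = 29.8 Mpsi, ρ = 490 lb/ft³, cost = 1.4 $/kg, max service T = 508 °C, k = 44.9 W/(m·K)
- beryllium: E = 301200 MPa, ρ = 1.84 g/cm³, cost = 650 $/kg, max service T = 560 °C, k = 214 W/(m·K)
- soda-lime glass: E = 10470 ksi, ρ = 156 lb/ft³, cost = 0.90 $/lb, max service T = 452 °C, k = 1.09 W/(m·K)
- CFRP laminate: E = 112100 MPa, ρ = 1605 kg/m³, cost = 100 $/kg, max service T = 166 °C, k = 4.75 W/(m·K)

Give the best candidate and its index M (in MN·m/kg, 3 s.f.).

Screen on constraints: cost ≤ 3.8 $/kg; max service T ≥ 171 °C; k ≥ 2.92 W/(m·K). Survivors: gray cast iron, alloy steel.
Putting every candidate on a common basis:
  gray cast iron: E = 128.0 GPa, ρ = 7064 kg/m³
  alloy steel: E = 205.5 GPa, ρ = 7849 kg/m³
  alloy steel: M = 26.2 MN·m/kg
  gray cast iron: M = 18.1 MN·m/kg
Alloy steel has the largest M.

alloy steel, M = 26.2 MN·m/kg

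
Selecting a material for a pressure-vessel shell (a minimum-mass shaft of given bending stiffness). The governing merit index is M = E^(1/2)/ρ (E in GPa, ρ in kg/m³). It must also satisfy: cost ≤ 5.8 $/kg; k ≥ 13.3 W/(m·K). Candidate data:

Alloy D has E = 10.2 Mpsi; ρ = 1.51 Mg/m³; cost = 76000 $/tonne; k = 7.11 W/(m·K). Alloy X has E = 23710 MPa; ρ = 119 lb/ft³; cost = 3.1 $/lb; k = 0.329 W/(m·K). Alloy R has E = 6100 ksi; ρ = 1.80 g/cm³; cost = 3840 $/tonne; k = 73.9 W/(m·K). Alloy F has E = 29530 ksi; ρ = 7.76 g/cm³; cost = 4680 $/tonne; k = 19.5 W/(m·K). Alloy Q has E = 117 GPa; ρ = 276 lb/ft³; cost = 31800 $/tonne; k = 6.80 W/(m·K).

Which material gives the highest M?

Screen on constraints: cost ≤ 5.8 $/kg; k ≥ 13.3 W/(m·K). Survivors: alloy R, alloy F.
In SI units:
  alloy R: E = 42.06 GPa, ρ = 1800 kg/m³
  alloy F: E = 203.6 GPa, ρ = 7760 kg/m³
  alloy R: M = 3.60×10⁻³
  alloy F: M = 1.84×10⁻³
Alloy R has the largest M.

alloy R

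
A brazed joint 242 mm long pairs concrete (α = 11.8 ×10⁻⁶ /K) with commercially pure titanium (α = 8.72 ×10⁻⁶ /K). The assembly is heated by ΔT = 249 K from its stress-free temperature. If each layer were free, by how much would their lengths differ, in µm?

Δα = |11.8 − 8.72|×10⁻⁶/K = 3.08×10⁻⁶/K.
ΔL_mismatch = Δα·L·ΔT = 3.08×10⁻⁶ × 242.0 mm × 249.0 K = 186 µm.

186 µm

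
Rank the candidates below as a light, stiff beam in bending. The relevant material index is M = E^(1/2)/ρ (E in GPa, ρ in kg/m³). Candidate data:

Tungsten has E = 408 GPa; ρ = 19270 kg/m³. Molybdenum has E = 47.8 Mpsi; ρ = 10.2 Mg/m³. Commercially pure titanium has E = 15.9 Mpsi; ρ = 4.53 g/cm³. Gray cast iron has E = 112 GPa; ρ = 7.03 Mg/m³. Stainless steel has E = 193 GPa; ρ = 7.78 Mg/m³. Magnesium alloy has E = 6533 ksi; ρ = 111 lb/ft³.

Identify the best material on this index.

magnesium alloy

Putting every candidate on a common basis:
  tungsten: E = 408.0 GPa, ρ = 19270 kg/m³
  molybdenum: E = 329.6 GPa, ρ = 10200 kg/m³
  commercially pure titanium: E = 109.6 GPa, ρ = 4530 kg/m³
  gray cast iron: E = 112.0 GPa, ρ = 7030 kg/m³
  stainless steel: E = 193.0 GPa, ρ = 7780 kg/m³
  magnesium alloy: E = 45.04 GPa, ρ = 1778 kg/m³
  magnesium alloy: M = 3.77×10⁻³
  commercially pure titanium: M = 2.31×10⁻³
  stainless steel: M = 1.79×10⁻³
  molybdenum: M = 1.78×10⁻³
  gray cast iron: M = 1.51×10⁻³
  tungsten: M = 1.05×10⁻³
Magnesium alloy ranks first.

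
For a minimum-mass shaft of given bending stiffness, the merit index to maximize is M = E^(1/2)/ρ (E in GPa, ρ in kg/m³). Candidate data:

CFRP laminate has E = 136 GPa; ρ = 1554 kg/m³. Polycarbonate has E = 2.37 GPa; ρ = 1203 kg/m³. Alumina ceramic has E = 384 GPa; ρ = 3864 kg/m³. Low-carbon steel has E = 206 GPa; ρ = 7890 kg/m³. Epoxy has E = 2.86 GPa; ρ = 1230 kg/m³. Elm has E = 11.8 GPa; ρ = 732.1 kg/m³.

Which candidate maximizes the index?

Evaluate M for each candidate:
  CFRP laminate: M = 7.50×10⁻³
  alumina ceramic: M = 5.07×10⁻³
  elm: M = 4.69×10⁻³
  low-carbon steel: M = 1.82×10⁻³
  epoxy: M = 1.37×10⁻³
  polycarbonate: M = 1.28×10⁻³
CFRP laminate ranks first.

CFRP laminate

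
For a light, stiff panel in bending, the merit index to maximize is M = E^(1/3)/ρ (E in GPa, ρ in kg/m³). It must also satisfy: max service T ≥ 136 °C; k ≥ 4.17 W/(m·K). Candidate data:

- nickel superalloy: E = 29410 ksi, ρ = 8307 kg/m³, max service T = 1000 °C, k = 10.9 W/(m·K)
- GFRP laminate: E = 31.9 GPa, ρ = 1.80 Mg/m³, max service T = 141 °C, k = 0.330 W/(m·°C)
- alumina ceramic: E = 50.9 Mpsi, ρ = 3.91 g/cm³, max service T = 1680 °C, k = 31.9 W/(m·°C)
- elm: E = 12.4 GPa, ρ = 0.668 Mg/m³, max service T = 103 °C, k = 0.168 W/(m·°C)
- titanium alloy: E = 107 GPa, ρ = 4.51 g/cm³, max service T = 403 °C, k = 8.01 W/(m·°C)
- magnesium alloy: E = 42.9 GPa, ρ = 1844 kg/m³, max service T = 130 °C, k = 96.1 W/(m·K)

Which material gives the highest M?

alumina ceramic

Screen on constraints: max service T ≥ 136 °C; k ≥ 4.17 W/(m·K). Survivors: nickel superalloy, alumina ceramic, titanium alloy.
In SI units:
  nickel superalloy: E = 202.8 GPa, ρ = 8307 kg/m³
  alumina ceramic: E = 350.9 GPa, ρ = 3910 kg/m³
  titanium alloy: E = 107.0 GPa, ρ = 4510 kg/m³
  alumina ceramic: M = 1.80×10⁻³
  titanium alloy: M = 1.05×10⁻³
  nickel superalloy: M = 0.707×10⁻³
Alumina ceramic ranks first.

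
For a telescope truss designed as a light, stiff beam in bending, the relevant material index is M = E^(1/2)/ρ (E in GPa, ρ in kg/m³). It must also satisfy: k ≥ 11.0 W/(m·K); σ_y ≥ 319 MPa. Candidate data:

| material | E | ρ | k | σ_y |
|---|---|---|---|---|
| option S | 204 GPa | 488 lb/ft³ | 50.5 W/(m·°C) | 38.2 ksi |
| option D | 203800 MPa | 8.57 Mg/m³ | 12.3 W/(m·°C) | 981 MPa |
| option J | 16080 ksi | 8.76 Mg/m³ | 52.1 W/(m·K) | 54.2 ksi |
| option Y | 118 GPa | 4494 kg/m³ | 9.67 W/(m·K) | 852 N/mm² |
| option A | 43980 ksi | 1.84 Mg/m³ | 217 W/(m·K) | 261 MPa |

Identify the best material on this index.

option D

Screen on constraints: k ≥ 11.0 W/(m·K); σ_y ≥ 319 MPa. Survivors: option D, option J.
Normalizing units and computing the index:
  option D: E = 203.8 GPa, ρ = 8570 kg/m³
  option J: E = 110.9 GPa, ρ = 8760 kg/m³
  option D: M = 1.67×10⁻³
  option J: M = 1.20×10⁻³
The maximum is for option D.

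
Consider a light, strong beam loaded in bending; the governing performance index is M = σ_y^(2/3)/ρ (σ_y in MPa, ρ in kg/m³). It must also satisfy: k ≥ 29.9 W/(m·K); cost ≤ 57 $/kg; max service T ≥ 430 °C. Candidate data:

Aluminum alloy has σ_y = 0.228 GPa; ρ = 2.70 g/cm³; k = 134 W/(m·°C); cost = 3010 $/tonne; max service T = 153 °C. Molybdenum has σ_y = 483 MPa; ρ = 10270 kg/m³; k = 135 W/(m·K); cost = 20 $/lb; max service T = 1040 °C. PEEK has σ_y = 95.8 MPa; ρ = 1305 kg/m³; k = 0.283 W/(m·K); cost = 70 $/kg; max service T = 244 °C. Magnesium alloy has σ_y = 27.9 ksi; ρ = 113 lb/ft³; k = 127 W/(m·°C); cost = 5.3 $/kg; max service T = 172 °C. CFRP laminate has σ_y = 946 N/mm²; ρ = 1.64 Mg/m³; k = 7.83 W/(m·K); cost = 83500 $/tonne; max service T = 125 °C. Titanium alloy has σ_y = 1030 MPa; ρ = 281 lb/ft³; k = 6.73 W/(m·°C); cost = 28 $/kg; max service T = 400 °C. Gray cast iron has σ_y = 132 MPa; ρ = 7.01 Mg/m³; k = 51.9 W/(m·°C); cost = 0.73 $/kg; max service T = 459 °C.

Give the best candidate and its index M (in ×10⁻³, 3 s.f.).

molybdenum, M = 5.99×10⁻³

Screen on constraints: k ≥ 29.9 W/(m·K); cost ≤ 57 $/kg; max service T ≥ 430 °C. Survivors: molybdenum, gray cast iron.
Normalizing units and computing the index:
  molybdenum: σ_y = 483.0 MPa, ρ = 10270 kg/m³
  gray cast iron: σ_y = 132.0 MPa, ρ = 7010 kg/m³
  molybdenum: M = 5.99×10⁻³
  gray cast iron: M = 3.70×10⁻³
Highest index: molybdenum.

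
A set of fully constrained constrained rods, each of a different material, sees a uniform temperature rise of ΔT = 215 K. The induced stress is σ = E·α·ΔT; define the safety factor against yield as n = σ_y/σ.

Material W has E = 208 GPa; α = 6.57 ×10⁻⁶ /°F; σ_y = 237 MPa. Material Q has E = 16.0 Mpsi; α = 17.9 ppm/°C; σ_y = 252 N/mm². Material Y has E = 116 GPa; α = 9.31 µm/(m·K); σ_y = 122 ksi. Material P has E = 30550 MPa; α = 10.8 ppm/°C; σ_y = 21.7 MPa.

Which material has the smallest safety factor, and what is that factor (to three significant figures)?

material P, n = 0.306

Per material, after unit conversion:
  material W: E = 208.0, α = 11.8, σ_y = 237.0 → σ = 529 MPa, n = 0.448
  material Q: E = 110.3, α = 17.9, σ_y = 252.0 → σ = 425 MPa, n = 0.594
  material Y: E = 116.0, α = 9.31, σ_y = 841.2 → σ = 232 MPa, n = 3.62
  material P: E = 30.55, α = 10.8, σ_y = 21.70 → σ = 70.9 MPa, n = 0.306
Smallest n: material P with n = 0.306.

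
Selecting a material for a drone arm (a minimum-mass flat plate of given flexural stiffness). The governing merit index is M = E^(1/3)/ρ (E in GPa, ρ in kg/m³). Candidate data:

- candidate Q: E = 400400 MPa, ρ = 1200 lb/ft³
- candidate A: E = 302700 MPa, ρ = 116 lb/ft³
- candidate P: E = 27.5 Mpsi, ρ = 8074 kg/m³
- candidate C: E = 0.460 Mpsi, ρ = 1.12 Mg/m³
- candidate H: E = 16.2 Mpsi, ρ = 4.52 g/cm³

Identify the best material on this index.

candidate A

After converting to SI:
  candidate Q: E = 400.4 GPa, ρ = 19220 kg/m³
  candidate A: E = 302.7 GPa, ρ = 1858 kg/m³
  candidate P: E = 189.6 GPa, ρ = 8074 kg/m³
  candidate C: E = 3.172 GPa, ρ = 1120 kg/m³
  candidate H: E = 111.7 GPa, ρ = 4520 kg/m³
  candidate A: M = 3.61×10⁻³
  candidate C: M = 1.31×10⁻³
  candidate H: M = 1.07×10⁻³
  candidate P: M = 0.712×10⁻³
  candidate Q: M = 0.383×10⁻³
Candidate A has the largest M.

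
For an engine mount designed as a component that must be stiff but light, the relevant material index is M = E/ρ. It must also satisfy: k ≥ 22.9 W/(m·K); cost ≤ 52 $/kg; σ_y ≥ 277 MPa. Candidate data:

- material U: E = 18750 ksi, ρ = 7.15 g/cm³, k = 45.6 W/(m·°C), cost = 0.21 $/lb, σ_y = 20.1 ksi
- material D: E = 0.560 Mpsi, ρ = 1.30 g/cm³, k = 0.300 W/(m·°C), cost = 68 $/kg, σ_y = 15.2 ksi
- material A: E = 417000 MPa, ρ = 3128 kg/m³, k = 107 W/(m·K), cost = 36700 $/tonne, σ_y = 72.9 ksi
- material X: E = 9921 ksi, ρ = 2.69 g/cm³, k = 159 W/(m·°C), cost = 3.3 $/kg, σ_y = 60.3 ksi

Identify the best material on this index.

material A

Screen on constraints: k ≥ 22.9 W/(m·K); cost ≤ 52 $/kg; σ_y ≥ 277 MPa. Survivors: material A, material X.
In SI units:
  material A: E = 417.0 GPa, ρ = 3128 kg/m³
  material X: E = 68.40 GPa, ρ = 2690 kg/m³
  material A: M = 133 MN·m/kg
  material X: M = 25.4 MN·m/kg
Material A ranks first.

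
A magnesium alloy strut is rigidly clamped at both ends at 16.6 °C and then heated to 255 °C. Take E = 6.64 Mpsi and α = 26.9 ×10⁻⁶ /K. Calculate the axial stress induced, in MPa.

294 MPa

E = 6.64 Mpsi = 45.78 GPa.
ΔT = 238.4 K. Constrained thermal stress σ = E·α·ΔT = 45.78×10³ MPa × 26.9×10⁻⁶ × 238.4 = 294 MPa (compressive).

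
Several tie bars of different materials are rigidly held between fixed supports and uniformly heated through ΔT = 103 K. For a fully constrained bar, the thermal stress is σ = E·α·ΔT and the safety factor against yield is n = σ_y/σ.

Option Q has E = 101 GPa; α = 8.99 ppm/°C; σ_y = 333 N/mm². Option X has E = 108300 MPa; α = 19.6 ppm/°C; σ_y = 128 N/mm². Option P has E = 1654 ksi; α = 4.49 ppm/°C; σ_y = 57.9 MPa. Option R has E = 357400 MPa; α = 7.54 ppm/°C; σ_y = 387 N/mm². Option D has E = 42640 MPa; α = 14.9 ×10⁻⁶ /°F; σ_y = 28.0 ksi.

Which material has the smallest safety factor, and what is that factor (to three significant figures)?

option X, n = 0.585

Per material, after unit conversion:
  option Q: E = 101.0, α = 8.99, σ_y = 333.0 → σ = 93.5 MPa, n = 3.56
  option X: E = 108.3, α = 19.6, σ_y = 128.0 → σ = 219 MPa, n = 0.585
  option P: E = 11.40, α = 4.49, σ_y = 57.90 → σ = 5.27 MPa, n = 11.0
  option R: E = 357.4, α = 7.54, σ_y = 387.0 → σ = 278 MPa, n = 1.39
  option D: E = 42.64, α = 26.8, σ_y = 193.1 → σ = 118 MPa, n = 1.64
Option X has the lowest safety factor, n = 0.585.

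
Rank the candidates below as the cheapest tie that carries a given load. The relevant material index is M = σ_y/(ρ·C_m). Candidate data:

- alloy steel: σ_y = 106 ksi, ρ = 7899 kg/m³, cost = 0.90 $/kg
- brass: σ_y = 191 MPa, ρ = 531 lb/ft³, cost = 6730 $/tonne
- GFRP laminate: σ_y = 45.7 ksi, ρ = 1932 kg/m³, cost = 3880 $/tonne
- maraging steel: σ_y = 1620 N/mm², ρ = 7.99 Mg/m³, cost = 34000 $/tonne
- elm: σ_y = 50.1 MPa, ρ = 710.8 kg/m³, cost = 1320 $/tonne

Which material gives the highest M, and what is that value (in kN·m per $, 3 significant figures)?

alloy steel, M = 103 kN·m per $

After converting to SI:
  alloy steel: σ_y = 730.8 MPa, ρ = 7899 kg/m³, cost = 0.9000 $/kg
  brass: σ_y = 191.0 MPa, ρ = 8506 kg/m³, cost = 6.730 $/kg
  GFRP laminate: σ_y = 315.1 MPa, ρ = 1932 kg/m³, cost = 3.880 $/kg
  maraging steel: σ_y = 1620 MPa, ρ = 7990 kg/m³, cost = 34.00 $/kg
  elm: σ_y = 50.10 MPa, ρ = 710.8 kg/m³, cost = 1.320 $/kg
  alloy steel: M = 103 kN·m per $
  elm: M = 53.4 kN·m per $
  GFRP laminate: M = 42.0 kN·m per $
  maraging steel: M = 5.96 kN·m per $
  brass: M = 3.34 kN·m per $
Highest index: alloy steel.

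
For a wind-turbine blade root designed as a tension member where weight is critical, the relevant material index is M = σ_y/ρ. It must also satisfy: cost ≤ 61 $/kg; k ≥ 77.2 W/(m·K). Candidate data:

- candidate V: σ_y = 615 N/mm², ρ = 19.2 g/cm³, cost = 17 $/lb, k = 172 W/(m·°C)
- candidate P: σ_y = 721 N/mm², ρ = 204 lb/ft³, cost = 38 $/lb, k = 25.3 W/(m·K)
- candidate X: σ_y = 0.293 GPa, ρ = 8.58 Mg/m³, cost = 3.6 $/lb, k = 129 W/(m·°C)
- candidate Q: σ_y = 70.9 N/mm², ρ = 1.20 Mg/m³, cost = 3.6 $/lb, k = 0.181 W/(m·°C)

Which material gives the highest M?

Screen on constraints: cost ≤ 61 $/kg; k ≥ 77.2 W/(m·K). Survivors: candidate V, candidate X.
Putting every candidate on a common basis:
  candidate V: σ_y = 615.0 MPa, ρ = 19200 kg/m³
  candidate X: σ_y = 293.0 MPa, ρ = 8580 kg/m³
  candidate X: M = 34.1 kN·m/kg
  candidate V: M = 32.0 kN·m/kg
The maximum is for candidate X.

candidate X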